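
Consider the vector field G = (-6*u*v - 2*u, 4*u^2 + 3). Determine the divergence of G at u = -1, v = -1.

4

∂G₁/∂u = -6*v - 2
∂G₂/∂v = 0
∇·G = -6*v - 2
At (-1, -1): 4.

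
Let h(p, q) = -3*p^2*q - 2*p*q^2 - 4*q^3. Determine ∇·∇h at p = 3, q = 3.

∂²h/∂p² = -6*q
∂²h/∂q² = -4*(p + 6*q)
∇²h = -4*p - 30*q
At (3, 3): -102.

-102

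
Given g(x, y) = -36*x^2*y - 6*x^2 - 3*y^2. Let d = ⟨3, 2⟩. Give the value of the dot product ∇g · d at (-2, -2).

-1056

∂g/∂x = -72*x*y - 12*x
∂g/∂y = -36*x^2 - 6*y
∇g at (-2, -2) = (-264, -132)
∇g · d = (-264)(3) + (-132)(2) = -1056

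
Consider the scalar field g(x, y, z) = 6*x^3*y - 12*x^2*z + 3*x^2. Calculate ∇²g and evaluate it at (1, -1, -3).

42

∂²g/∂x² = 6*(6*x*y - 4*z + 1)
∂²g/∂y² = 0
∂²g/∂z² = 0
∇²g = 36*x*y - 24*z + 6
At (1, -1, -3): 42.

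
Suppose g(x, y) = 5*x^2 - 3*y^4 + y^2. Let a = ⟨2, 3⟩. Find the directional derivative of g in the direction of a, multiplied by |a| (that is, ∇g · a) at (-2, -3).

∂g/∂x = 10*x
∂g/∂y = -12*y^3 + 2*y
∇g at (-2, -3) = (-20, 318)
∇g · a = (-20)(2) + (318)(3) = 914

914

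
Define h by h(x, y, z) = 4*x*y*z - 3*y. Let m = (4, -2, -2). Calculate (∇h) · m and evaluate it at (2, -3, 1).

∂h/∂x = 4*y*z
∂h/∂y = 4*x*z - 3
∂h/∂z = 4*x*y
∇h at (2, -3, 1) = (-12, 5, -24)
∇h · m = (-12)(4) + (5)(-2) + (-24)(-2) = -10

-10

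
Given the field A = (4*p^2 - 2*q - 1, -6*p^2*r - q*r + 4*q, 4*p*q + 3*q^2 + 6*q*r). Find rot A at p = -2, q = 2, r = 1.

(∇×A)₁ = ∂A₃/∂q − ∂A₂/∂r = 6*p^2 + 4*p + 7*q + 6*r
(∇×A)₂ = ∂A₁/∂r − ∂A₃/∂p = -4*q
(∇×A)₃ = ∂A₂/∂p − ∂A₁/∂q = -12*p*r + 2
∇×A = (6*p^2 + 4*p + 7*q + 6*r, -4*q, -12*p*r + 2)
At (-2, 2, 1): (36, -8, 26).

(36, -8, 26)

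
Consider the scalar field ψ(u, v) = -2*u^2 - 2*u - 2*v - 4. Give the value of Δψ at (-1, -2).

-4

∂²ψ/∂u² = -4
∂²ψ/∂v² = 0
∇²ψ = -4
At (-1, -2): -4.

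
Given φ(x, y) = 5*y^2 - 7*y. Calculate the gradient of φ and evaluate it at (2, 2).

∂φ/∂x = 0
∂φ/∂y = 10*y - 7
∇φ = (0, 10*y - 7)
At (2, 2): (0, 13).

(0, 13)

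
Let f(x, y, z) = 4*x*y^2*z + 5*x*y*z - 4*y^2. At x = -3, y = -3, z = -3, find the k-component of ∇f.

-63

(∇f)_3 = ∂f/∂z = 4*x*y^2 + 5*x*y
At (-3, -3, -3): -63.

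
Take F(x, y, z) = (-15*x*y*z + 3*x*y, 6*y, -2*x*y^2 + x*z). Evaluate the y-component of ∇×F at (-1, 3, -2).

65

(∇×F)_2 = ∂F₁/∂z − ∂F₃/∂x
= -15*x*y − (-2*y^2 + z)
= -15*x*y + 2*y^2 - z
At (-1, 3, -2): 65.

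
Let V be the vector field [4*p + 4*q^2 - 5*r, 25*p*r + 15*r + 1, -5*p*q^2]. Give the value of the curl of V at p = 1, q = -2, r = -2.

(-20, 15, -34)

(∇×V)₁ = ∂V₃/∂q − ∂V₂/∂r = -10*p*q - 25*p - 15
(∇×V)₂ = ∂V₁/∂r − ∂V₃/∂p = 5*q^2 - 5
(∇×V)₃ = ∂V₂/∂p − ∂V₁/∂q = -8*q + 25*r
∇×V = (-10*p*q - 25*p - 15, 5*q^2 - 5, -8*q + 25*r)
At (1, -2, -2): (-20, 15, -34).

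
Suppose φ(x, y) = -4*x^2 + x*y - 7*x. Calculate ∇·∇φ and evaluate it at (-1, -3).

-8

∂²φ/∂x² = -8
∂²φ/∂y² = 0
∇²φ = -8
At (-1, -3): -8.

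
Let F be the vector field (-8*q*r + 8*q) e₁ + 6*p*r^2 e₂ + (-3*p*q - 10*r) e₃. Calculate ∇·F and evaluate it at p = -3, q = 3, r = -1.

∂F₁/∂p = 0
∂F₂/∂q = 0
∂F₃/∂r = -10
∇·F = -10
At (-3, 3, -1): -10.

-10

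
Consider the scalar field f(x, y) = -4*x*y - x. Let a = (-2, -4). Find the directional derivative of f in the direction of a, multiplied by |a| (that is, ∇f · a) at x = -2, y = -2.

∂f/∂x = -4*y - 1
∂f/∂y = -4*x
∇f at (-2, -2) = (7, 8)
∇f · a = (7)(-2) + (8)(-4) = -46

-46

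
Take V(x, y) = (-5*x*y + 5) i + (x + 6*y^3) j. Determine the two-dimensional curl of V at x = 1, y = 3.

∂V₂/∂x = 1
∂V₁/∂y = -5*x
Scalar curl = 5*x + 1
At (1, 3): 6.

6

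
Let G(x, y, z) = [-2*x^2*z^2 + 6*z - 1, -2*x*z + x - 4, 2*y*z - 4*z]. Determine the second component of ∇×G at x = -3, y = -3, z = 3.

-102

(∇×G)_2 = ∂G₁/∂z − ∂G₃/∂x
= -4*x^2*z + 6 − (0)
= -4*x^2*z + 6
At (-3, -3, 3): -102.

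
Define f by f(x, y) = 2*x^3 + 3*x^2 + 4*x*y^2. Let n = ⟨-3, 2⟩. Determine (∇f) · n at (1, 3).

∂f/∂x = 6*x^2 + 6*x + 4*y^2
∂f/∂y = 8*x*y
∇f at (1, 3) = (48, 24)
∇f · n = (48)(-3) + (24)(2) = -96

-96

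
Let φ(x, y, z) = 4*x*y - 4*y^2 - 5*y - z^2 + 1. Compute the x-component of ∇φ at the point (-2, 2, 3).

8

(∇φ)_1 = ∂φ/∂x = 4*y
At (-2, 2, 3): 8.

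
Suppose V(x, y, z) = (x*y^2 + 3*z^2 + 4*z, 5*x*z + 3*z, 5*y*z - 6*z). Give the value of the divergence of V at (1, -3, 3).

-12

∂V₁/∂x = y^2
∂V₂/∂y = 0
∂V₃/∂z = 5*y - 6
∇·V = y^2 + 5*y - 6
At (1, -3, 3): -12.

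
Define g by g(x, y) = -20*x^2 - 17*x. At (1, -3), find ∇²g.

∂²g/∂x² = -40
∂²g/∂y² = 0
∇²g = -40
At (1, -3): -40.

-40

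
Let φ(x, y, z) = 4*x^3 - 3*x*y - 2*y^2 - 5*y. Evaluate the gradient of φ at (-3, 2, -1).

∂φ/∂x = 12*x^2 - 3*y
∂φ/∂y = -3*x - 4*y - 5
∂φ/∂z = 0
∇φ = (12*x^2 - 3*y, -3*x - 4*y - 5, 0)
At (-3, 2, -1): (102, -4, 0).

(102, -4, 0)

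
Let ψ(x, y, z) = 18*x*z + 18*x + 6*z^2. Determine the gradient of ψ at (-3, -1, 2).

(54, 0, -30)

∂ψ/∂x = 18*z + 18
∂ψ/∂y = 0
∂ψ/∂z = 18*x + 12*z
∇ψ = (18*z + 18, 0, 18*x + 12*z)
At (-3, -1, 2): (54, 0, -30).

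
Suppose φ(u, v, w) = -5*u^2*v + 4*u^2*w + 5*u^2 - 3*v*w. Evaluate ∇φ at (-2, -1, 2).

(-72, -26, 19)

∂φ/∂u = -10*u*v + 8*u*w + 10*u
∂φ/∂v = -5*u^2 - 3*w
∂φ/∂w = 4*u^2 - 3*v
∇φ = (-10*u*v + 8*u*w + 10*u, -5*u^2 - 3*w, 4*u^2 - 3*v)
At (-2, -1, 2): (-72, -26, 19).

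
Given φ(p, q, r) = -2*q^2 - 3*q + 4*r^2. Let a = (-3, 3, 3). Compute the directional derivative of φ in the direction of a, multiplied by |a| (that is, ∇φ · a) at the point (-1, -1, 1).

∂φ/∂p = 0
∂φ/∂q = -4*q - 3
∂φ/∂r = 8*r
∇φ at (-1, -1, 1) = (0, 1, 8)
∇φ · a = (0)(-3) + (1)(3) + (8)(3) = 27

27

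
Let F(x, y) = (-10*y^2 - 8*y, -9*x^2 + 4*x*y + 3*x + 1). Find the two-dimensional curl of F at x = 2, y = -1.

∂F₂/∂x = -18*x + 4*y + 3
∂F₁/∂y = -20*y - 8
Scalar curl = -18*x + 24*y + 11
At (2, -1): -49.

-49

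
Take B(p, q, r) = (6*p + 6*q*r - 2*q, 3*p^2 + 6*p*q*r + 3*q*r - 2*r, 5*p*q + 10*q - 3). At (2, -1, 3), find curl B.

(∇×B)₁ = ∂B₃/∂q − ∂B₂/∂r = -6*p*q + 5*p - 3*q + 12
(∇×B)₂ = ∂B₁/∂r − ∂B₃/∂p = q
(∇×B)₃ = ∂B₂/∂p − ∂B₁/∂q = 6*p + 6*q*r - 6*r + 2
∇×B = (-6*p*q + 5*p - 3*q + 12, q, 6*p + 6*q*r - 6*r + 2)
At (2, -1, 3): (37, -1, -22).

(37, -1, -22)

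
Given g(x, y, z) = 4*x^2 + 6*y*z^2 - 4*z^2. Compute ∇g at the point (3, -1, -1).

∂g/∂x = 8*x
∂g/∂y = 6*z^2
∂g/∂z = 12*y*z - 8*z
∇g = (8*x, 6*z^2, 12*y*z - 8*z)
At (3, -1, -1): (24, 6, 20).

(24, 6, 20)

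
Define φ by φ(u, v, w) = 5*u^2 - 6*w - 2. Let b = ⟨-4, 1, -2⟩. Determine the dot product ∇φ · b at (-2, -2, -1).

∂φ/∂u = 10*u
∂φ/∂v = 0
∂φ/∂w = -6
∇φ at (-2, -2, -1) = (-20, 0, -6)
∇φ · b = (-20)(-4) + (0)(1) + (-6)(-2) = 92

92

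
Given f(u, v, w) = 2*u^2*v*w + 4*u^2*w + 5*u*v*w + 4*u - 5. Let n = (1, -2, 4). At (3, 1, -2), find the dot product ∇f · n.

330

∂f/∂u = 4*u*v*w + 8*u*w + 5*v*w + 4
∂f/∂v = 2*u^2*w + 5*u*w
∂f/∂w = 2*u^2*v + 4*u^2 + 5*u*v
∇f at (3, 1, -2) = (-78, -66, 69)
∇f · n = (-78)(1) + (-66)(-2) + (69)(4) = 330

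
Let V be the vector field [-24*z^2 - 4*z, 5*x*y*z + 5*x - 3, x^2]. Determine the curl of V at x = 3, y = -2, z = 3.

(∇×V)₁ = ∂V₃/∂y − ∂V₂/∂z = -5*x*y
(∇×V)₂ = ∂V₁/∂z − ∂V₃/∂x = -2*x - 48*z - 4
(∇×V)₃ = ∂V₂/∂x − ∂V₁/∂y = 5*y*z + 5
∇×V = (-5*x*y, -2*x - 48*z - 4, 5*y*z + 5)
At (3, -2, 3): (30, -154, -25).

(30, -154, -25)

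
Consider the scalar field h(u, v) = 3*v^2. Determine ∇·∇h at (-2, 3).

6

∂²h/∂u² = 0
∂²h/∂v² = 6
∇²h = 6
At (-2, 3): 6.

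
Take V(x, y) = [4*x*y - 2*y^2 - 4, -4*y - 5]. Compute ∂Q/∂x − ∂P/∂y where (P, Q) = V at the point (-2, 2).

16

∂V₂/∂x = 0
∂V₁/∂y = 4*x - 4*y
Scalar curl = -4*x + 4*y
At (-2, 2): 16.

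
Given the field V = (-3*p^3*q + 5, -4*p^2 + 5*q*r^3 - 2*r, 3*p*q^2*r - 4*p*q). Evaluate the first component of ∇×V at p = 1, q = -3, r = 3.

349

(∇×V)_1 = ∂V₃/∂q − ∂V₂/∂r
= 6*p*q*r - 4*p − (15*q*r^2 - 2)
= 6*p*q*r - 4*p - 15*q*r^2 + 2
At (1, -3, 3): 349.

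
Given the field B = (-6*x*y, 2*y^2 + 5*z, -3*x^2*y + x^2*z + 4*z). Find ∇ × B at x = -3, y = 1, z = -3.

(-32, -36, -18)

(∇×B)₁ = ∂B₃/∂y − ∂B₂/∂z = -3*x^2 - 5
(∇×B)₂ = ∂B₁/∂z − ∂B₃/∂x = 6*x*y - 2*x*z
(∇×B)₃ = ∂B₂/∂x − ∂B₁/∂y = 6*x
∇×B = (-3*x^2 - 5, 6*x*y - 2*x*z, 6*x)
At (-3, 1, -3): (-32, -36, -18).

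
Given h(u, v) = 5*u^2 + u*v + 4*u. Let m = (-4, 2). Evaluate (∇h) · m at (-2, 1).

56

∂h/∂u = 10*u + v + 4
∂h/∂v = u
∇h at (-2, 1) = (-15, -2)
∇h · m = (-15)(-4) + (-2)(2) = 56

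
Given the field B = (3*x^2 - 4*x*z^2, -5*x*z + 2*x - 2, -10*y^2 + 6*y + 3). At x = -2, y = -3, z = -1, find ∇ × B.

(56, -16, 7)

(∇×B)₁ = ∂B₃/∂y − ∂B₂/∂z = 5*x - 20*y + 6
(∇×B)₂ = ∂B₁/∂z − ∂B₃/∂x = -8*x*z
(∇×B)₃ = ∂B₂/∂x − ∂B₁/∂y = -5*z + 2
∇×B = (5*x - 20*y + 6, -8*x*z, -5*z + 2)
At (-2, -3, -1): (56, -16, 7).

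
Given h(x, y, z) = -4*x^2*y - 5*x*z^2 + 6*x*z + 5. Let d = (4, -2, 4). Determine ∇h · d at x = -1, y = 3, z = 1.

124

∂h/∂x = -8*x*y - 5*z^2 + 6*z
∂h/∂y = -4*x^2
∂h/∂z = -10*x*z + 6*x
∇h at (-1, 3, 1) = (25, -4, 4)
∇h · d = (25)(4) + (-4)(-2) + (4)(4) = 124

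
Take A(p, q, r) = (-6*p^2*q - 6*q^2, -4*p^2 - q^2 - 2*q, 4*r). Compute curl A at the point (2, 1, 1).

(0, 0, 20)

(∇×A)₁ = ∂A₃/∂q − ∂A₂/∂r = 0
(∇×A)₂ = ∂A₁/∂r − ∂A₃/∂p = 0
(∇×A)₃ = ∂A₂/∂p − ∂A₁/∂q = 6*p^2 - 8*p + 12*q
∇×A = (0, 0, 6*p^2 - 8*p + 12*q)
At (2, 1, 1): (0, 0, 20).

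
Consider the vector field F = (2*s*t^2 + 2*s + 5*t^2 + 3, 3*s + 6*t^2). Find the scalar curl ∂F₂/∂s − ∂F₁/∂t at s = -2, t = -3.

9

∂F₂/∂s = 3
∂F₁/∂t = 4*s*t + 10*t
Scalar curl = -4*s*t - 10*t + 3
At (-2, -3): 9.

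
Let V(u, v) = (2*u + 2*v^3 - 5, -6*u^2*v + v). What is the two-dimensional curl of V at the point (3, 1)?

-42

∂V₂/∂u = -12*u*v
∂V₁/∂v = 6*v^2
Scalar curl = -12*u*v - 6*v^2
At (3, 1): -42.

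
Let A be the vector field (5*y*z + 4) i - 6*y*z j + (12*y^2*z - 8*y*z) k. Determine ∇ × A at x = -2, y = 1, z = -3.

(∇×A)₁ = ∂A₃/∂y − ∂A₂/∂z = 24*y*z + 6*y - 8*z
(∇×A)₂ = ∂A₁/∂z − ∂A₃/∂x = 5*y
(∇×A)₃ = ∂A₂/∂x − ∂A₁/∂y = -5*z
∇×A = (24*y*z + 6*y - 8*z, 5*y, -5*z)
At (-2, 1, -3): (-42, 5, 15).

(-42, 5, 15)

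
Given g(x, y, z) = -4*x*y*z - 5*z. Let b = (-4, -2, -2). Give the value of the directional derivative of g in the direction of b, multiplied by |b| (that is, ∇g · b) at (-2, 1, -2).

-6

∂g/∂x = -4*y*z
∂g/∂y = -4*x*z
∂g/∂z = -4*x*y - 5
∇g at (-2, 1, -2) = (8, -16, 3)
∇g · b = (8)(-4) + (-16)(-2) + (3)(-2) = -6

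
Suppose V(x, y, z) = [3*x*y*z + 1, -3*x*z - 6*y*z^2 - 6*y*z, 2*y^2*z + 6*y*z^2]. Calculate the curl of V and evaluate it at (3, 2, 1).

(∇×V)₁ = ∂V₃/∂y − ∂V₂/∂z = 3*x + 16*y*z + 6*y + 6*z^2
(∇×V)₂ = ∂V₁/∂z − ∂V₃/∂x = 3*x*y
(∇×V)₃ = ∂V₂/∂x − ∂V₁/∂y = -3*x*z - 3*z
∇×V = (3*x + 16*y*z + 6*y + 6*z^2, 3*x*y, -3*x*z - 3*z)
At (3, 2, 1): (59, 18, -12).

(59, 18, -12)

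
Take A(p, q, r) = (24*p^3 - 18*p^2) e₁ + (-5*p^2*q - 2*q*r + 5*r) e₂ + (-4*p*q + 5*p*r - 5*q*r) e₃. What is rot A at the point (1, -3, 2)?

(∇×A)₁ = ∂A₃/∂q − ∂A₂/∂r = -4*p + 2*q - 5*r - 5
(∇×A)₂ = ∂A₁/∂r − ∂A₃/∂p = 4*q - 5*r
(∇×A)₃ = ∂A₂/∂p − ∂A₁/∂q = -10*p*q
∇×A = (-4*p + 2*q - 5*r - 5, 4*q - 5*r, -10*p*q)
At (1, -3, 2): (-25, -22, 30).

(-25, -22, 30)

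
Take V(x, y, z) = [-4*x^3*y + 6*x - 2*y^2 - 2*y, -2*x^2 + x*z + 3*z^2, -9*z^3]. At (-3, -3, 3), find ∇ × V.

(-15, 0, -103)

(∇×V)₁ = ∂V₃/∂y − ∂V₂/∂z = -x - 6*z
(∇×V)₂ = ∂V₁/∂z − ∂V₃/∂x = 0
(∇×V)₃ = ∂V₂/∂x − ∂V₁/∂y = 4*x^3 - 4*x + 4*y + z + 2
∇×V = (-x - 6*z, 0, 4*x^3 - 4*x + 4*y + z + 2)
At (-3, -3, 3): (-15, 0, -103).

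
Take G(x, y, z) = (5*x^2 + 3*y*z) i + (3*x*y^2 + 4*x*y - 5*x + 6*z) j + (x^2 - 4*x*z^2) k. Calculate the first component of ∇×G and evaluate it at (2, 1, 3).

-6

(∇×G)_1 = ∂G₃/∂y − ∂G₂/∂z
= 0 − (6)
= -6
At (2, 1, 3): -6.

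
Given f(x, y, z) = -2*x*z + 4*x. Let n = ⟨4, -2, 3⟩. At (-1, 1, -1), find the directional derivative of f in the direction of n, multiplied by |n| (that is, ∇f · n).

∂f/∂x = -2*z + 4
∂f/∂y = 0
∂f/∂z = -2*x
∇f at (-1, 1, -1) = (6, 0, 2)
∇f · n = (6)(4) + (0)(-2) + (2)(3) = 30

30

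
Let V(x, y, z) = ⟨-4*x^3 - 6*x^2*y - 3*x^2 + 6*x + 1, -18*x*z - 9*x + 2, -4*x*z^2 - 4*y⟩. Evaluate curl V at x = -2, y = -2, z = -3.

(∇×V)₁ = ∂V₃/∂y − ∂V₂/∂z = 18*x - 4
(∇×V)₂ = ∂V₁/∂z − ∂V₃/∂x = 4*z^2
(∇×V)₃ = ∂V₂/∂x − ∂V₁/∂y = 6*x^2 - 18*z - 9
∇×V = (18*x - 4, 4*z^2, 6*x^2 - 18*z - 9)
At (-2, -2, -3): (-40, 36, 69).

(-40, 36, 69)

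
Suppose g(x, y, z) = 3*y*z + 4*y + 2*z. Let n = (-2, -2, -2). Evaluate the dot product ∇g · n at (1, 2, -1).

-18

∂g/∂x = 0
∂g/∂y = 3*z + 4
∂g/∂z = 3*y + 2
∇g at (1, 2, -1) = (0, 1, 8)
∇g · n = (0)(-2) + (1)(-2) + (8)(-2) = -18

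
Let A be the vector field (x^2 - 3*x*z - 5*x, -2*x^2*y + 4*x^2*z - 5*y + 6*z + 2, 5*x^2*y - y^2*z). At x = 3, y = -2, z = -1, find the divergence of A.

∂A₁/∂x = 2*x - 3*z - 5
∂A₂/∂y = -2*x^2 - 5
∂A₃/∂z = -y^2
∇·A = -2*x^2 + 2*x - y^2 - 3*z - 10
At (3, -2, -1): -23.

-23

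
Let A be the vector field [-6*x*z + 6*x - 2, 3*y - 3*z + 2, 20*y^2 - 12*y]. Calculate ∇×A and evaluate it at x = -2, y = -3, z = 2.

(∇×A)₁ = ∂A₃/∂y − ∂A₂/∂z = 40*y - 9
(∇×A)₂ = ∂A₁/∂z − ∂A₃/∂x = -6*x
(∇×A)₃ = ∂A₂/∂x − ∂A₁/∂y = 0
∇×A = (40*y - 9, -6*x, 0)
At (-2, -3, 2): (-129, 12, 0).

(-129, 12, 0)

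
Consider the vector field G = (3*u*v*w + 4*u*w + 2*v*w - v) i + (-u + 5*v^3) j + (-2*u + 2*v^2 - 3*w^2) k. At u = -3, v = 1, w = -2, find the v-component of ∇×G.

-17

(∇×G)_2 = ∂G₁/∂w − ∂G₃/∂u
= 3*u*v + 4*u + 2*v − (-2)
= 3*u*v + 4*u + 2*v + 2
At (-3, 1, -2): -17.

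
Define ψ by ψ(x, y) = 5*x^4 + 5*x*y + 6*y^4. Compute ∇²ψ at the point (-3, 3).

∂²ψ/∂x² = 60*x^2
∂²ψ/∂y² = 72*y^2
∇²ψ = 60*x^2 + 72*y^2
At (-3, 3): 1188.

1188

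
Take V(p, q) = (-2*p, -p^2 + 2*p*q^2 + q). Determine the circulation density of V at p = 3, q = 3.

12

∂V₂/∂p = -2*p + 2*q^2
∂V₁/∂q = 0
Scalar curl = -2*p + 2*q^2
At (3, 3): 12.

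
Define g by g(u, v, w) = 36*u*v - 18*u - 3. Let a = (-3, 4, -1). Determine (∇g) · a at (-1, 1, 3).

-198

∂g/∂u = 36*v - 18
∂g/∂v = 36*u
∂g/∂w = 0
∇g at (-1, 1, 3) = (18, -36, 0)
∇g · a = (18)(-3) + (-36)(4) + (0)(-1) = -198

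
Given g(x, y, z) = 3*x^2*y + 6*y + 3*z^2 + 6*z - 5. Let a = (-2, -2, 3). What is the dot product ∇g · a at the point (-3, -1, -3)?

-138

∂g/∂x = 6*x*y
∂g/∂y = 3*x^2 + 6
∂g/∂z = 6*z + 6
∇g at (-3, -1, -3) = (18, 33, -12)
∇g · a = (18)(-2) + (33)(-2) + (-12)(3) = -138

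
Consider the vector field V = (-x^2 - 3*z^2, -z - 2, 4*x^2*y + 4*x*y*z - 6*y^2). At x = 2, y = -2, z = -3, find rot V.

(∇×V)₁ = ∂V₃/∂y − ∂V₂/∂z = 4*x^2 + 4*x*z - 12*y + 1
(∇×V)₂ = ∂V₁/∂z − ∂V₃/∂x = -8*x*y - 4*y*z - 6*z
(∇×V)₃ = ∂V₂/∂x − ∂V₁/∂y = 0
∇×V = (4*x^2 + 4*x*z - 12*y + 1, -8*x*y - 4*y*z - 6*z, 0)
At (2, -2, -3): (17, 26, 0).

(17, 26, 0)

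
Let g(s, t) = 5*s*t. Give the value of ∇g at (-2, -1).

(-5, -10)

∂g/∂s = 5*t
∂g/∂t = 5*s
∇g = (5*t, 5*s)
At (-2, -1): (-5, -10).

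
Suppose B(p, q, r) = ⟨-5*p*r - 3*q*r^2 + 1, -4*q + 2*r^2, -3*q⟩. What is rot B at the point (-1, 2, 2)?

(∇×B)₁ = ∂B₃/∂q − ∂B₂/∂r = -4*r - 3
(∇×B)₂ = ∂B₁/∂r − ∂B₃/∂p = -5*p - 6*q*r
(∇×B)₃ = ∂B₂/∂p − ∂B₁/∂q = 3*r^2
∇×B = (-4*r - 3, -5*p - 6*q*r, 3*r^2)
At (-1, 2, 2): (-11, -19, 12).

(-11, -19, 12)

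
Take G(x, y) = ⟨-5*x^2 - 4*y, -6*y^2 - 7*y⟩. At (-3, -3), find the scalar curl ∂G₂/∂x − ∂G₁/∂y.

4

∂G₂/∂x = 0
∂G₁/∂y = -4
Scalar curl = 4
At (-3, -3): 4.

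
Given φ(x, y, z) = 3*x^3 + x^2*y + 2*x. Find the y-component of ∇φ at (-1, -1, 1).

1

(∇φ)_2 = ∂φ/∂y = x^2
At (-1, -1, 1): 1.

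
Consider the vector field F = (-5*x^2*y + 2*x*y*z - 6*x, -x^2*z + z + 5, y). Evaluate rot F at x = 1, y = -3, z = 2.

(∇×F)₁ = ∂F₃/∂y − ∂F₂/∂z = x^2
(∇×F)₂ = ∂F₁/∂z − ∂F₃/∂x = 2*x*y
(∇×F)₃ = ∂F₂/∂x − ∂F₁/∂y = 5*x^2 - 4*x*z
∇×F = (x^2, 2*x*y, 5*x^2 - 4*x*z)
At (1, -3, 2): (1, -6, -3).

(1, -6, -3)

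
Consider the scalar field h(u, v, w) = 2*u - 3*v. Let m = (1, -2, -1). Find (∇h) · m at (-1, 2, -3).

∂h/∂u = 2
∂h/∂v = -3
∂h/∂w = 0
∇h at (-1, 2, -3) = (2, -3, 0)
∇h · m = (2)(1) + (-3)(-2) + (0)(-1) = 8

8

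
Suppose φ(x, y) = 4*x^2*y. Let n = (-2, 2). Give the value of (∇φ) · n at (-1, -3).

∂φ/∂x = 8*x*y
∂φ/∂y = 4*x^2
∇φ at (-1, -3) = (24, 4)
∇φ · n = (24)(-2) + (4)(2) = -40

-40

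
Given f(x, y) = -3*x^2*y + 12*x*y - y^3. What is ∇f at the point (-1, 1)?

∂f/∂x = -6*x*y + 12*y
∂f/∂y = -3*x^2 + 12*x - 3*y^2
∇f = (-6*x*y + 12*y, -3*x^2 + 12*x - 3*y^2)
At (-1, 1): (18, -18).

(18, -18)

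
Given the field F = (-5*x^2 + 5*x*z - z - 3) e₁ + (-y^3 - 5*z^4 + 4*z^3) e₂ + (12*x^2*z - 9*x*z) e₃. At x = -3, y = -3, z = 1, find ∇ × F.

(8, 65, 0)

(∇×F)₁ = ∂F₃/∂y − ∂F₂/∂z = 20*z^3 - 12*z^2
(∇×F)₂ = ∂F₁/∂z − ∂F₃/∂x = -24*x*z + 5*x + 9*z - 1
(∇×F)₃ = ∂F₂/∂x − ∂F₁/∂y = 0
∇×F = (20*z^3 - 12*z^2, -24*x*z + 5*x + 9*z - 1, 0)
At (-3, -3, 1): (8, 65, 0).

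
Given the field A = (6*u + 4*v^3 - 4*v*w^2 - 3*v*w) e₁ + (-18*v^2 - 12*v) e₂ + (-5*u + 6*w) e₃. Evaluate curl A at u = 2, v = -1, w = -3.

(0, -16, 15)

(∇×A)₁ = ∂A₃/∂v − ∂A₂/∂w = 0
(∇×A)₂ = ∂A₁/∂w − ∂A₃/∂u = -8*v*w - 3*v + 5
(∇×A)₃ = ∂A₂/∂u − ∂A₁/∂v = -12*v^2 + 4*w^2 + 3*w
∇×A = (0, -8*v*w - 3*v + 5, -12*v^2 + 4*w^2 + 3*w)
At (2, -1, -3): (0, -16, 15).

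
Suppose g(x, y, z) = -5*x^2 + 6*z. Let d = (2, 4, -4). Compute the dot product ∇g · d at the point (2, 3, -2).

-64

∂g/∂x = -10*x
∂g/∂y = 0
∂g/∂z = 6
∇g at (2, 3, -2) = (-20, 0, 6)
∇g · d = (-20)(2) + (0)(4) + (6)(-4) = -64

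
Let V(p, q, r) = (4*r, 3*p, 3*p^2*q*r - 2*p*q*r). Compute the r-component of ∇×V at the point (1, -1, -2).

3

(∇×V)_3 = ∂V₂/∂p − ∂V₁/∂q
= 3 − (0)
= 3
At (1, -1, -2): 3.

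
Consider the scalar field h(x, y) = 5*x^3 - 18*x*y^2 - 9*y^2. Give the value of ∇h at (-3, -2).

∂h/∂x = 15*x^2 - 18*y^2
∂h/∂y = -36*x*y - 18*y
∇h = (15*x^2 - 18*y^2, -36*x*y - 18*y)
At (-3, -2): (63, -180).

(63, -180)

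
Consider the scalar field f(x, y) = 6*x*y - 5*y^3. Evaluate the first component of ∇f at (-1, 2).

(∇f)_1 = ∂f/∂x = 6*y
At (-1, 2): 12.

12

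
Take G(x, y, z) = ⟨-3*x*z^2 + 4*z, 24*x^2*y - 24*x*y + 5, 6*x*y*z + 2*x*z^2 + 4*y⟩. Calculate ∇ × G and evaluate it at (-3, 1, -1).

(∇×G)₁ = ∂G₃/∂y − ∂G₂/∂z = 6*x*z + 4
(∇×G)₂ = ∂G₁/∂z − ∂G₃/∂x = -6*x*z - 6*y*z - 2*z^2 + 4
(∇×G)₃ = ∂G₂/∂x − ∂G₁/∂y = 48*x*y - 24*y
∇×G = (6*x*z + 4, -6*x*z - 6*y*z - 2*z^2 + 4, 48*x*y - 24*y)
At (-3, 1, -1): (22, -10, -168).

(22, -10, -168)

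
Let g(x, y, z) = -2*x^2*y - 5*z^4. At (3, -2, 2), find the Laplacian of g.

-232

∂²g/∂x² = -4*y
∂²g/∂y² = 0
∂²g/∂z² = -60*z^2
∇²g = -4*y - 60*z^2
At (3, -2, 2): -232.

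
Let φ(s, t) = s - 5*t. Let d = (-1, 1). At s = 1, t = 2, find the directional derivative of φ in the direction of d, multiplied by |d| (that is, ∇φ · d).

∂φ/∂s = 1
∂φ/∂t = -5
∇φ at (1, 2) = (1, -5)
∇φ · d = (1)(-1) + (-5)(1) = -6

-6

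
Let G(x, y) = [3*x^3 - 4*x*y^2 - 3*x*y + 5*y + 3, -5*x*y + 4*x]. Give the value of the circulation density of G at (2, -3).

-28

∂G₂/∂x = -5*y + 4
∂G₁/∂y = -8*x*y - 3*x + 5
Scalar curl = 8*x*y + 3*x - 5*y - 1
At (2, -3): -28.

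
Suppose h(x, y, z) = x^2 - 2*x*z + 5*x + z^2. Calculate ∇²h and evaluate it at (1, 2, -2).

∂²h/∂x² = 2
∂²h/∂y² = 0
∂²h/∂z² = 2
∇²h = 4
At (1, 2, -2): 4.

4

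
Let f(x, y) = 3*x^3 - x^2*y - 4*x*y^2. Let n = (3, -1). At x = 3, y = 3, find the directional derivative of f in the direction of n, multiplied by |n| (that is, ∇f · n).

162

∂f/∂x = 9*x^2 - 2*x*y - 4*y^2
∂f/∂y = -x^2 - 8*x*y
∇f at (3, 3) = (27, -81)
∇f · n = (27)(3) + (-81)(-1) = 162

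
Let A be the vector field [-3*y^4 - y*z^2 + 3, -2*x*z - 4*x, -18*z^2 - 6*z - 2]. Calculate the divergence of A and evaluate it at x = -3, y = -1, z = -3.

102

∂A₁/∂x = 0
∂A₂/∂y = 0
∂A₃/∂z = -36*z - 6
∇·A = -36*z - 6
At (-3, -1, -3): 102.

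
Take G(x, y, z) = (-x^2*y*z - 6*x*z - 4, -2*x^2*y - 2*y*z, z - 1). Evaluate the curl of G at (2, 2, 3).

(∇×G)₁ = ∂G₃/∂y − ∂G₂/∂z = 2*y
(∇×G)₂ = ∂G₁/∂z − ∂G₃/∂x = -x^2*y - 6*x
(∇×G)₃ = ∂G₂/∂x − ∂G₁/∂y = x^2*z - 4*x*y
∇×G = (2*y, -x^2*y - 6*x, x^2*z - 4*x*y)
At (2, 2, 3): (4, -20, -4).

(4, -20, -4)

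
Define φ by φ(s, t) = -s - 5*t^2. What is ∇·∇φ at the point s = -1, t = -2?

∂²φ/∂s² = 0
∂²φ/∂t² = -10
∇²φ = -10
At (-1, -2): -10.

-10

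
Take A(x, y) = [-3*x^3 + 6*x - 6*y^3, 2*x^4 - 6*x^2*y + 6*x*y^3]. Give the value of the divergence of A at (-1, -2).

-81

∂A₁/∂x = -9*x^2 + 6
∂A₂/∂y = -6*x^2 + 18*x*y^2
∇·A = -15*x^2 + 18*x*y^2 + 6
At (-1, -2): -81.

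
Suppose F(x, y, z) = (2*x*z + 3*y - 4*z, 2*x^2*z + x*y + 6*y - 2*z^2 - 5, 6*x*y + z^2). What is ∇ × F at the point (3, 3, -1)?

(-4, -16, -12)

(∇×F)₁ = ∂F₃/∂y − ∂F₂/∂z = -2*x^2 + 6*x + 4*z
(∇×F)₂ = ∂F₁/∂z − ∂F₃/∂x = 2*x - 6*y - 4
(∇×F)₃ = ∂F₂/∂x − ∂F₁/∂y = 4*x*z + y - 3
∇×F = (-2*x^2 + 6*x + 4*z, 2*x - 6*y - 4, 4*x*z + y - 3)
At (3, 3, -1): (-4, -16, -12).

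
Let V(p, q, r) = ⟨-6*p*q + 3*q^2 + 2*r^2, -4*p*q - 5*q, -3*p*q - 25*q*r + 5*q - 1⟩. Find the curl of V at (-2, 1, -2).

(61, -5, -22)

(∇×V)₁ = ∂V₃/∂q − ∂V₂/∂r = -3*p - 25*r + 5
(∇×V)₂ = ∂V₁/∂r − ∂V₃/∂p = 3*q + 4*r
(∇×V)₃ = ∂V₂/∂p − ∂V₁/∂q = 6*p - 10*q
∇×V = (-3*p - 25*r + 5, 3*q + 4*r, 6*p - 10*q)
At (-2, 1, -2): (61, -5, -22).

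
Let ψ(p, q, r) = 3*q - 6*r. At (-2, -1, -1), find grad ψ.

∂ψ/∂p = 0
∂ψ/∂q = 3
∂ψ/∂r = -6
∇ψ = (0, 3, -6)
At (-2, -1, -1): (0, 3, -6).

(0, 3, -6)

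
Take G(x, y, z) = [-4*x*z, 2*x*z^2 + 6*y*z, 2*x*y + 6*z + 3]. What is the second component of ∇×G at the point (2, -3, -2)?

(∇×G)_2 = ∂G₁/∂z − ∂G₃/∂x
= -4*x − (2*y)
= -4*x - 2*y
At (2, -3, -2): -2.

-2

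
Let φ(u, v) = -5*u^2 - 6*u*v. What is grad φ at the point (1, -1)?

(-4, -6)

∂φ/∂u = -10*u - 6*v
∂φ/∂v = -6*u
∇φ = (-10*u - 6*v, -6*u)
At (1, -1): (-4, -6).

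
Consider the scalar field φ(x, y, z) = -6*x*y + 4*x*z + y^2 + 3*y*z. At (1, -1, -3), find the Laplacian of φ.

2

∂²φ/∂x² = 0
∂²φ/∂y² = 2
∂²φ/∂z² = 0
∇²φ = 2
At (1, -1, -3): 2.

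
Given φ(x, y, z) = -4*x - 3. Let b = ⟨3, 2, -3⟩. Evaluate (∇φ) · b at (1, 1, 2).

∂φ/∂x = -4
∂φ/∂y = 0
∂φ/∂z = 0
∇φ at (1, 1, 2) = (-4, 0, 0)
∇φ · b = (-4)(3) + (0)(2) + (0)(-3) = -12

-12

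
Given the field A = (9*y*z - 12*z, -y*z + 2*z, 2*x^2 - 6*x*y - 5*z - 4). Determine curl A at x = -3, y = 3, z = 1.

(19, 45, -9)

(∇×A)₁ = ∂A₃/∂y − ∂A₂/∂z = -6*x + y - 2
(∇×A)₂ = ∂A₁/∂z − ∂A₃/∂x = -4*x + 15*y - 12
(∇×A)₃ = ∂A₂/∂x − ∂A₁/∂y = -9*z
∇×A = (-6*x + y - 2, -4*x + 15*y - 12, -9*z)
At (-3, 3, 1): (19, 45, -9).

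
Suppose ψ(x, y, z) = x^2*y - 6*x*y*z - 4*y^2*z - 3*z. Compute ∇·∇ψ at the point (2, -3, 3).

∂²ψ/∂x² = 2*y
∂²ψ/∂y² = -8*z
∂²ψ/∂z² = 0
∇²ψ = 2*y - 8*z
At (2, -3, 3): -30.

-30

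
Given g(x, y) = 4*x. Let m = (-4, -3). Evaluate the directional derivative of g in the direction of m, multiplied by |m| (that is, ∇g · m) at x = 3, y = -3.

∂g/∂x = 4
∂g/∂y = 0
∇g at (3, -3) = (4, 0)
∇g · m = (4)(-4) + (0)(-3) = -16

-16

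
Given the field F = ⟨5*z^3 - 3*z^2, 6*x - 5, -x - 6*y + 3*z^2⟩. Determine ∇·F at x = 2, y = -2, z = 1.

6

∂F₁/∂x = 0
∂F₂/∂y = 0
∂F₃/∂z = 6*z
∇·F = 6*z
At (2, -2, 1): 6.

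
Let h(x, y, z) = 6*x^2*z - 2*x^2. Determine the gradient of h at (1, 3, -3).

∂h/∂x = 12*x*z - 4*x
∂h/∂y = 0
∂h/∂z = 6*x^2
∇h = (12*x*z - 4*x, 0, 6*x^2)
At (1, 3, -3): (-40, 0, 6).

(-40, 0, 6)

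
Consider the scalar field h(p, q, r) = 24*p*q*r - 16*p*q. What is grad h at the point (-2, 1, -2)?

(-64, 128, -48)

∂h/∂p = 24*q*r - 16*q
∂h/∂q = 24*p*r - 16*p
∂h/∂r = 24*p*q
∇h = (24*q*r - 16*q, 24*p*r - 16*p, 24*p*q)
At (-2, 1, -2): (-64, 128, -48).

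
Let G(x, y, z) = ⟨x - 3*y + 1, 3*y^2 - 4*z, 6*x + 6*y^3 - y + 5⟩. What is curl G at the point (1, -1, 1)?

(∇×G)₁ = ∂G₃/∂y − ∂G₂/∂z = 18*y^2 + 3
(∇×G)₂ = ∂G₁/∂z − ∂G₃/∂x = -6
(∇×G)₃ = ∂G₂/∂x − ∂G₁/∂y = 3
∇×G = (18*y^2 + 3, -6, 3)
At (1, -1, 1): (21, -6, 3).

(21, -6, 3)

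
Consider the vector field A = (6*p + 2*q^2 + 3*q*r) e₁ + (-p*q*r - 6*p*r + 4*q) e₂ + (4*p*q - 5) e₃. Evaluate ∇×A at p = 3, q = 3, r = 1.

(39, -3, -24)

(∇×A)₁ = ∂A₃/∂q − ∂A₂/∂r = p*q + 10*p
(∇×A)₂ = ∂A₁/∂r − ∂A₃/∂p = -q
(∇×A)₃ = ∂A₂/∂p − ∂A₁/∂q = -q*r - 4*q - 9*r
∇×A = (p*q + 10*p, -q, -q*r - 4*q - 9*r)
At (3, 3, 1): (39, -3, -24).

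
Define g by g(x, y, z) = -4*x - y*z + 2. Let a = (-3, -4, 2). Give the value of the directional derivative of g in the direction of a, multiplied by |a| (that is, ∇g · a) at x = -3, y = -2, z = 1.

∂g/∂x = -4
∂g/∂y = -z
∂g/∂z = -y
∇g at (-3, -2, 1) = (-4, -1, 2)
∇g · a = (-4)(-3) + (-1)(-4) + (2)(2) = 20

20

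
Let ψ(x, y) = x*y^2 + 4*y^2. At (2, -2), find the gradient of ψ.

∂ψ/∂x = y^2
∂ψ/∂y = 2*x*y + 8*y
∇ψ = (y^2, 2*x*y + 8*y)
At (2, -2): (4, -24).

(4, -24)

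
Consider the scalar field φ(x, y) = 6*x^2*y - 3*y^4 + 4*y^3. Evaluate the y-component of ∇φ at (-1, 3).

(∇φ)_2 = ∂φ/∂y = 6*x^2 - 12*y^3 + 12*y^2
At (-1, 3): -210.

-210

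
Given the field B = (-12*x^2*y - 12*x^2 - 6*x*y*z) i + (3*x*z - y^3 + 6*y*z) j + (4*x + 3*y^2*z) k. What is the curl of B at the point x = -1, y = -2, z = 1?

(∇×B)₁ = ∂B₃/∂y − ∂B₂/∂z = -3*x + 6*y*z - 6*y
(∇×B)₂ = ∂B₁/∂z − ∂B₃/∂x = -6*x*y - 4
(∇×B)₃ = ∂B₂/∂x − ∂B₁/∂y = 12*x^2 + 6*x*z + 3*z
∇×B = (-3*x + 6*y*z - 6*y, -6*x*y - 4, 12*x^2 + 6*x*z + 3*z)
At (-1, -2, 1): (3, -16, 9).

(3, -16, 9)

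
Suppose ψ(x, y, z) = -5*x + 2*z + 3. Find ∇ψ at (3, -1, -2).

∂ψ/∂x = -5
∂ψ/∂y = 0
∂ψ/∂z = 2
∇ψ = (-5, 0, 2)
At (3, -1, -2): (-5, 0, 2).

(-5, 0, 2)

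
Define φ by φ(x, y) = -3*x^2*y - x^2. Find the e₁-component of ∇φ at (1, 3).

-20

(∇φ)_1 = ∂φ/∂x = -6*x*y - 2*x
At (1, 3): -20.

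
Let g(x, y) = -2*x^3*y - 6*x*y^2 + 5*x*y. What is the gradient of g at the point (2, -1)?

∂g/∂x = -6*x^2*y - 6*y^2 + 5*y
∂g/∂y = -2*x^3 - 12*x*y + 5*x
∇g = (-6*x^2*y - 6*y^2 + 5*y, -2*x^3 - 12*x*y + 5*x)
At (2, -1): (13, 18).

(13, 18)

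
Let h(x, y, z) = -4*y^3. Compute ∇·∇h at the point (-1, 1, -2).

∂²h/∂x² = 0
∂²h/∂y² = -24*y
∂²h/∂z² = 0
∇²h = -24*y
At (-1, 1, -2): -24.

-24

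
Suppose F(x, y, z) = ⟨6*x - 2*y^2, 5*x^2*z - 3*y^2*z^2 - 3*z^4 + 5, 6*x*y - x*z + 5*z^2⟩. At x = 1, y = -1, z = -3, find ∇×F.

(∇×F)₁ = ∂F₃/∂y − ∂F₂/∂z = -5*x^2 + 6*x + 6*y^2*z + 12*z^3
(∇×F)₂ = ∂F₁/∂z − ∂F₃/∂x = -6*y + z
(∇×F)₃ = ∂F₂/∂x − ∂F₁/∂y = 10*x*z + 4*y
∇×F = (-5*x^2 + 6*x + 6*y^2*z + 12*z^3, -6*y + z, 10*x*z + 4*y)
At (1, -1, -3): (-341, 3, -34).

(-341, 3, -34)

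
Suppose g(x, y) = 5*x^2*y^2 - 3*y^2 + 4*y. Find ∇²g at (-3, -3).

∂²g/∂x² = 10*y^2
∂²g/∂y² = 2*(5*x^2 - 3)
∇²g = 10*x^2 + 10*y^2 - 6
At (-3, -3): 174.

174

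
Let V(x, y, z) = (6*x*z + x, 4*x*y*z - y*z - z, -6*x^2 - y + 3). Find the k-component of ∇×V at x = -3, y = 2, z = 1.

(∇×V)_3 = ∂V₂/∂x − ∂V₁/∂y
= 4*y*z − (0)
= 4*y*z
At (-3, 2, 1): 8.

8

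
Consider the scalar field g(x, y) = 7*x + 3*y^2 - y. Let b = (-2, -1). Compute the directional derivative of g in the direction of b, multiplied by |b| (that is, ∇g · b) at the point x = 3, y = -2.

-1

∂g/∂x = 7
∂g/∂y = 6*y - 1
∇g at (3, -2) = (7, -13)
∇g · b = (7)(-2) + (-13)(-1) = -1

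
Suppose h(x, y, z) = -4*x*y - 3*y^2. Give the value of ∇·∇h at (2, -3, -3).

∂²h/∂x² = 0
∂²h/∂y² = -6
∂²h/∂z² = 0
∇²h = -6
At (2, -3, -3): -6.

-6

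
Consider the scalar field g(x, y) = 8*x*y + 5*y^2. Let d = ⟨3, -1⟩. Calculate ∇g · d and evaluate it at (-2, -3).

∂g/∂x = 8*y
∂g/∂y = 8*x + 10*y
∇g at (-2, -3) = (-24, -46)
∇g · d = (-24)(3) + (-46)(-1) = -26

-26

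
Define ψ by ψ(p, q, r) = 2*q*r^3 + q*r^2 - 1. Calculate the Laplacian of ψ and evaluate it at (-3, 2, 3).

∂²ψ/∂p² = 0
∂²ψ/∂q² = 0
∂²ψ/∂r² = 2*q*(6*r + 1)
∇²ψ = 12*q*r + 2*q
At (-3, 2, 3): 76.

76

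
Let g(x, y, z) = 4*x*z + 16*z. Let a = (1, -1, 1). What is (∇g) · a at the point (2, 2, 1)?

∂g/∂x = 4*z
∂g/∂y = 0
∂g/∂z = 4*x + 16
∇g at (2, 2, 1) = (4, 0, 24)
∇g · a = (4)(1) + (0)(-1) + (24)(1) = 28

28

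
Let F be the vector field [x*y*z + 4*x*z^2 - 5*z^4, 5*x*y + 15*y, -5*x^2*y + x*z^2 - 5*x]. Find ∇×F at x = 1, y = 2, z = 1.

(∇×F)₁ = ∂F₃/∂y − ∂F₂/∂z = -5*x^2
(∇×F)₂ = ∂F₁/∂z − ∂F₃/∂x = 11*x*y + 8*x*z - 20*z^3 - z^2 + 5
(∇×F)₃ = ∂F₂/∂x − ∂F₁/∂y = -x*z + 5*y
∇×F = (-5*x^2, 11*x*y + 8*x*z - 20*z^3 - z^2 + 5, -x*z + 5*y)
At (1, 2, 1): (-5, 14, 9).

(-5, 14, 9)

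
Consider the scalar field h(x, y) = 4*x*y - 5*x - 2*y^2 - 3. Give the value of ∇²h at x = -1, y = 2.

-4

∂²h/∂x² = 0
∂²h/∂y² = -4
∇²h = -4
At (-1, 2): -4.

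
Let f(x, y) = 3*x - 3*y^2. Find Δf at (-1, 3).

-6

∂²f/∂x² = 0
∂²f/∂y² = -6
∇²f = -6
At (-1, 3): -6.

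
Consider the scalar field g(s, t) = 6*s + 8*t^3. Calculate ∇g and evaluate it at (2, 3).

∂g/∂s = 6
∂g/∂t = 24*t^2
∇g = (6, 24*t^2)
At (2, 3): (6, 216).

(6, 216)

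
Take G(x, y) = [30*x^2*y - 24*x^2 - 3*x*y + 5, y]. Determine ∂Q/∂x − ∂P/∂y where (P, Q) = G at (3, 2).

∂G₂/∂x = 0
∂G₁/∂y = 30*x^2 - 3*x
Scalar curl = -30*x^2 + 3*x
At (3, 2): -261.

-261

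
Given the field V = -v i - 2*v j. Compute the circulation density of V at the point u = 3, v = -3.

∂V₂/∂u = 0
∂V₁/∂v = -1
Scalar curl = 1
At (3, -3): 1.

1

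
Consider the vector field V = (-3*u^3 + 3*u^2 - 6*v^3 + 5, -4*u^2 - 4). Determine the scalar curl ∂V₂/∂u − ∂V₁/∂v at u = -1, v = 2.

∂V₂/∂u = -8*u
∂V₁/∂v = -18*v^2
Scalar curl = -8*u + 18*v^2
At (-1, 2): 80.

80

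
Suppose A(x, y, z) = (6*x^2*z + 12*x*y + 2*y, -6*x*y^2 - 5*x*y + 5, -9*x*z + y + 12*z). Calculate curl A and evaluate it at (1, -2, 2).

(1, 24, -28)

(∇×A)₁ = ∂A₃/∂y − ∂A₂/∂z = 1
(∇×A)₂ = ∂A₁/∂z − ∂A₃/∂x = 6*x^2 + 9*z
(∇×A)₃ = ∂A₂/∂x − ∂A₁/∂y = -12*x - 6*y^2 - 5*y - 2
∇×A = (1, 6*x^2 + 9*z, -12*x - 6*y^2 - 5*y - 2)
At (1, -2, 2): (1, 24, -28).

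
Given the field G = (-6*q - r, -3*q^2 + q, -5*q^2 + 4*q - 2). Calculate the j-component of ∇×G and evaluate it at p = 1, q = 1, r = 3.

-1

(∇×G)_2 = ∂G₁/∂r − ∂G₃/∂p
= -1 − (0)
= -1
At (1, 1, 3): -1.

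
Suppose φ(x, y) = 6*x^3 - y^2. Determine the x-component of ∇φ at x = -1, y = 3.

18

(∇φ)_1 = ∂φ/∂x = 18*x^2
At (-1, 3): 18.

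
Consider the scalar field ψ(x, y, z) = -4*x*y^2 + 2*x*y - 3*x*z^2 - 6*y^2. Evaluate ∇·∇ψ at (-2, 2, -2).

16

∂²ψ/∂x² = 0
∂²ψ/∂y² = -4*(2*x + 3)
∂²ψ/∂z² = -6*x
∇²ψ = -14*x - 12
At (-2, 2, -2): 16.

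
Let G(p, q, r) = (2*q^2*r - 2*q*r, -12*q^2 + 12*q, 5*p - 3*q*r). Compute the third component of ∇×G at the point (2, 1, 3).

(∇×G)_3 = ∂G₂/∂p − ∂G₁/∂q
= 0 − (4*q*r - 2*r)
= -4*q*r + 2*r
At (2, 1, 3): -6.

-6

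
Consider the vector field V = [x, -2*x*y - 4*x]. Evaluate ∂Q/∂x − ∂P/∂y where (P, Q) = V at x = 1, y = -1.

-2

∂V₂/∂x = -2*y - 4
∂V₁/∂y = 0
Scalar curl = -2*y - 4
At (1, -1): -2.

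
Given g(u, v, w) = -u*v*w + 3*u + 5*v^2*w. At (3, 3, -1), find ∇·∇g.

∂²g/∂u² = 0
∂²g/∂v² = 10*w
∂²g/∂w² = 0
∇²g = 10*w
At (3, 3, -1): -10.

-10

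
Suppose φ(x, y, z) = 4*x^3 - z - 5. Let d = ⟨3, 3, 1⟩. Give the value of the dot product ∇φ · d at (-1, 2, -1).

∂φ/∂x = 12*x^2
∂φ/∂y = 0
∂φ/∂z = -1
∇φ at (-1, 2, -1) = (12, 0, -1)
∇φ · d = (12)(3) + (0)(3) + (-1)(1) = 35

35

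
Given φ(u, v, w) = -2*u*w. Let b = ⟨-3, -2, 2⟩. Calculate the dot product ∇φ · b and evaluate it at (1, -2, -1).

-10

∂φ/∂u = -2*w
∂φ/∂v = 0
∂φ/∂w = -2*u
∇φ at (1, -2, -1) = (2, 0, -2)
∇φ · b = (2)(-3) + (0)(-2) + (-2)(2) = -10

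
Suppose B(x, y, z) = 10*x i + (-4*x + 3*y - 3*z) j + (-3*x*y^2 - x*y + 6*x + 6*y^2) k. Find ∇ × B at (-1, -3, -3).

(∇×B)₁ = ∂B₃/∂y − ∂B₂/∂z = -6*x*y - x + 12*y + 3
(∇×B)₂ = ∂B₁/∂z − ∂B₃/∂x = 3*y^2 + y - 6
(∇×B)₃ = ∂B₂/∂x − ∂B₁/∂y = -4
∇×B = (-6*x*y - x + 12*y + 3, 3*y^2 + y - 6, -4)
At (-1, -3, -3): (-50, 18, -4).

(-50, 18, -4)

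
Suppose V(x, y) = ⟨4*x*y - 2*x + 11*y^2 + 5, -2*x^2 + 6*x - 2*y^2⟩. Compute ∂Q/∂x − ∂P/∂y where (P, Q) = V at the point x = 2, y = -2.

34

∂V₂/∂x = -4*x + 6
∂V₁/∂y = 4*x + 22*y
Scalar curl = -8*x - 22*y + 6
At (2, -2): 34.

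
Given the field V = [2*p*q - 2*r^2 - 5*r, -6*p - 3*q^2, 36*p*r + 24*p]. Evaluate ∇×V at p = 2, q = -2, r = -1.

(∇×V)₁ = ∂V₃/∂q − ∂V₂/∂r = 0
(∇×V)₂ = ∂V₁/∂r − ∂V₃/∂p = -40*r - 29
(∇×V)₃ = ∂V₂/∂p − ∂V₁/∂q = -2*p - 6
∇×V = (0, -40*r - 29, -2*p - 6)
At (2, -2, -1): (0, 11, -10).

(0, 11, -10)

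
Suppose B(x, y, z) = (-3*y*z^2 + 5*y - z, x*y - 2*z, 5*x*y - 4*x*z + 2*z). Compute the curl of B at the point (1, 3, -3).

(∇×B)₁ = ∂B₃/∂y − ∂B₂/∂z = 5*x + 2
(∇×B)₂ = ∂B₁/∂z − ∂B₃/∂x = -6*y*z - 5*y + 4*z - 1
(∇×B)₃ = ∂B₂/∂x − ∂B₁/∂y = y + 3*z^2 - 5
∇×B = (5*x + 2, -6*y*z - 5*y + 4*z - 1, y + 3*z^2 - 5)
At (1, 3, -3): (7, 26, 25).

(7, 26, 25)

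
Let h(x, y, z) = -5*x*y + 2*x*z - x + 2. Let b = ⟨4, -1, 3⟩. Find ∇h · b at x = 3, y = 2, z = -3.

-35

∂h/∂x = -5*y + 2*z - 1
∂h/∂y = -5*x
∂h/∂z = 2*x
∇h at (3, 2, -3) = (-17, -15, 6)
∇h · b = (-17)(4) + (-15)(-1) + (6)(3) = -35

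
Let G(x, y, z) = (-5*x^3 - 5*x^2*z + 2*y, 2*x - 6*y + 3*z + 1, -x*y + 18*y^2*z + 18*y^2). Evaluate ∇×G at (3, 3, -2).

(-114, -42, 0)

(∇×G)₁ = ∂G₃/∂y − ∂G₂/∂z = -x + 36*y*z + 36*y - 3
(∇×G)₂ = ∂G₁/∂z − ∂G₃/∂x = -5*x^2 + y
(∇×G)₃ = ∂G₂/∂x − ∂G₁/∂y = 0
∇×G = (-x + 36*y*z + 36*y - 3, -5*x^2 + y, 0)
At (3, 3, -2): (-114, -42, 0).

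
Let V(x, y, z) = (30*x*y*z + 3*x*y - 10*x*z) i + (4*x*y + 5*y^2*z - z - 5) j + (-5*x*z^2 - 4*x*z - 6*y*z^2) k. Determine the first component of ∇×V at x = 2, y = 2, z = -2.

(∇×V)_1 = ∂V₃/∂y − ∂V₂/∂z
= -6*z^2 − (5*y^2 - 1)
= -5*y^2 - 6*z^2 + 1
At (2, 2, -2): -43.

-43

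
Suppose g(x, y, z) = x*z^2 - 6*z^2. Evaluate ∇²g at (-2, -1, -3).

-16

∂²g/∂x² = 0
∂²g/∂y² = 0
∂²g/∂z² = 2*(x - 6)
∇²g = 2*x - 12
At (-2, -1, -3): -16.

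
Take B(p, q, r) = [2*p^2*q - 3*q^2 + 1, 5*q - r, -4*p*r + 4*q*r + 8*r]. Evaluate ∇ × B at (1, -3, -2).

(-7, -8, -20)

(∇×B)₁ = ∂B₃/∂q − ∂B₂/∂r = 4*r + 1
(∇×B)₂ = ∂B₁/∂r − ∂B₃/∂p = 4*r
(∇×B)₃ = ∂B₂/∂p − ∂B₁/∂q = -2*p^2 + 6*q
∇×B = (4*r + 1, 4*r, -2*p^2 + 6*q)
At (1, -3, -2): (-7, -8, -20).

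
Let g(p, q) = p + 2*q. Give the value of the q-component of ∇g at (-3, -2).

2

(∇g)_2 = ∂g/∂q = 2
At (-3, -2): 2.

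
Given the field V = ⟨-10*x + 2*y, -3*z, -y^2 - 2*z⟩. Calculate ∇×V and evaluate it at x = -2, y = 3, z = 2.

(∇×V)₁ = ∂V₃/∂y − ∂V₂/∂z = -2*y + 3
(∇×V)₂ = ∂V₁/∂z − ∂V₃/∂x = 0
(∇×V)₃ = ∂V₂/∂x − ∂V₁/∂y = -2
∇×V = (-2*y + 3, 0, -2)
At (-2, 3, 2): (-3, 0, -2).

(-3, 0, -2)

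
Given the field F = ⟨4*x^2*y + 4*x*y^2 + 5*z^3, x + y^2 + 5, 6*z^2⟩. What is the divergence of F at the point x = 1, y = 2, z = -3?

∂F₁/∂x = 8*x*y + 4*y^2
∂F₂/∂y = 2*y
∂F₃/∂z = 12*z
∇·F = 8*x*y + 4*y^2 + 2*y + 12*z
At (1, 2, -3): 0.

0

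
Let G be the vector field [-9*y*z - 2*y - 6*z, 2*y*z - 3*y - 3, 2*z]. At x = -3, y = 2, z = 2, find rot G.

(∇×G)₁ = ∂G₃/∂y − ∂G₂/∂z = -2*y
(∇×G)₂ = ∂G₁/∂z − ∂G₃/∂x = -9*y - 6
(∇×G)₃ = ∂G₂/∂x − ∂G₁/∂y = 9*z + 2
∇×G = (-2*y, -9*y - 6, 9*z + 2)
At (-3, 2, 2): (-4, -24, 20).

(-4, -24, 20)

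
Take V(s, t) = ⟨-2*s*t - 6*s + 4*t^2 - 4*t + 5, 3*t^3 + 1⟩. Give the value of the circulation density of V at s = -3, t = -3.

22

∂V₂/∂s = 0
∂V₁/∂t = -2*s + 8*t - 4
Scalar curl = 2*s - 8*t + 4
At (-3, -3): 22.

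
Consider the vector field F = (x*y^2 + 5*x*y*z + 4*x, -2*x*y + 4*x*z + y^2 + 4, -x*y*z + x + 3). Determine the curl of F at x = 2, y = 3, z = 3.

(-14, 38, -36)

(∇×F)₁ = ∂F₃/∂y − ∂F₂/∂z = -x*z - 4*x
(∇×F)₂ = ∂F₁/∂z − ∂F₃/∂x = 5*x*y + y*z - 1
(∇×F)₃ = ∂F₂/∂x − ∂F₁/∂y = -2*x*y - 5*x*z - 2*y + 4*z
∇×F = (-x*z - 4*x, 5*x*y + y*z - 1, -2*x*y - 5*x*z - 2*y + 4*z)
At (2, 3, 3): (-14, 38, -36).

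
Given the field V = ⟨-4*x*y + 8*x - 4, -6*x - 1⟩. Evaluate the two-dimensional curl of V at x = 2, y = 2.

∂V₂/∂x = -6
∂V₁/∂y = -4*x
Scalar curl = 4*x - 6
At (2, 2): 2.

2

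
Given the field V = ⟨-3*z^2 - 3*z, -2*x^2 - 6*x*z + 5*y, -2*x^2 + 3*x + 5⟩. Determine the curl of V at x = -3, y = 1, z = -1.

(∇×V)₁ = ∂V₃/∂y − ∂V₂/∂z = 6*x
(∇×V)₂ = ∂V₁/∂z − ∂V₃/∂x = 4*x - 6*z - 6
(∇×V)₃ = ∂V₂/∂x − ∂V₁/∂y = -4*x - 6*z
∇×V = (6*x, 4*x - 6*z - 6, -4*x - 6*z)
At (-3, 1, -1): (-18, -12, 18).

(-18, -12, 18)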